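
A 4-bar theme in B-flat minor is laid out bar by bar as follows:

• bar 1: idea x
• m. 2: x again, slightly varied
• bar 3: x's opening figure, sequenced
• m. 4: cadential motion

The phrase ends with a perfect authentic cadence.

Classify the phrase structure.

sentence

Basic idea (m. 1) + its repetition (m. 2) form the presentation; fragmentation and cadence (mm. 3–4) form the continuation — the 4-bar whole is a sentence.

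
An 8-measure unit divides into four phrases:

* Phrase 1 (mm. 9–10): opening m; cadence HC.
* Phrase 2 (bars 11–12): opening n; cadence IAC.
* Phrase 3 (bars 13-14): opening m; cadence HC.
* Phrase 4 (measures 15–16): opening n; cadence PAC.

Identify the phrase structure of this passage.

parallel double period

Four phrases in two halves: the first half (measures 9–12) ends with an imperfect authentic cadence, the second (mm. 13-16) with a perfect authentic cadence — a large antecedent–consequent pair, i.e. a double period.
Phrase 3 begins with the same material as phrase 1, making it parallel.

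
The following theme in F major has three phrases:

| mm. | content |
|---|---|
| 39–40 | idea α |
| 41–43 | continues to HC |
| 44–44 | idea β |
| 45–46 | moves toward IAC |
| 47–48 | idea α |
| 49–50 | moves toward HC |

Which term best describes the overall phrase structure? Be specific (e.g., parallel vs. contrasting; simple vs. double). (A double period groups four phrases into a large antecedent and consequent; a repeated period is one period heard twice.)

phrase group

The final phrase closes with a half cadence, which is not stronger than the preceding imperfect authentic cadence; the 3 phrases lack an overall antecedent–consequent design and so form a phrase group.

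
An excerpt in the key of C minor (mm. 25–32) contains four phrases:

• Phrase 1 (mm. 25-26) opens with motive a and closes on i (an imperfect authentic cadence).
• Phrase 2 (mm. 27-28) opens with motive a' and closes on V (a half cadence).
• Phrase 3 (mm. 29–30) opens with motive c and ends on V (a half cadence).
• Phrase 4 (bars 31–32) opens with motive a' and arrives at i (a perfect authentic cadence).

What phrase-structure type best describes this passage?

Four phrases in two halves: the first half (measures 25–28) ends with a half cadence, the second (measures 29-32) with a perfect authentic cadence — a large antecedent–consequent pair, i.e. a double period.
Phrase 3 begins with different material from phrase 1, making it contrasting.

contrasting double period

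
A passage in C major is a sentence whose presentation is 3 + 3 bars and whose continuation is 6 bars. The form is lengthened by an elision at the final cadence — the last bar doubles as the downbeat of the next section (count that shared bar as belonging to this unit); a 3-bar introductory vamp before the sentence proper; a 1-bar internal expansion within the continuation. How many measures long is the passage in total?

16 measures

Basic sentence: 3 + 3 + 6 = 12 bars.
12 (basic form) + 3 (introduction) + 1 (internal expansion) = 16.
The elision shares a bar with the next section but does not change this unit's count.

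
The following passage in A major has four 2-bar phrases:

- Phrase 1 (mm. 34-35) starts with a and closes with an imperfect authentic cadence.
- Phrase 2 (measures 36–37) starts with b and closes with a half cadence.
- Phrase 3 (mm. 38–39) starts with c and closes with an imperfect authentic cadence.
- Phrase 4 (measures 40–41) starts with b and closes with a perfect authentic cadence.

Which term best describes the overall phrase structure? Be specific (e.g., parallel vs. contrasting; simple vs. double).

contrasting double period

Four phrases in two halves: the first half (mm. 34–37) ends with a half cadence, the second (mm. 38–41) with a perfect authentic cadence — a large antecedent–consequent pair, i.e. a double period.
Phrase 3 begins with different material from phrase 1, making it contrasting.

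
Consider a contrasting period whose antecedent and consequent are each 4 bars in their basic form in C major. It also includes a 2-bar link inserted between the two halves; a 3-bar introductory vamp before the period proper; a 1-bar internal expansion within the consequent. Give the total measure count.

14 measures

Basic contrasting period: 4 + 4 = 8 bars.
8 (basic form) + 2 (link) + 3 (introduction) + 1 (internal expansion) = 14.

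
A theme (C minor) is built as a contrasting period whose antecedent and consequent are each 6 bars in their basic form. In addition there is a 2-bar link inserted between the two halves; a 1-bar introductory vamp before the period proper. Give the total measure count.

15 measures

Basic contrasting period: 6 + 6 = 12 bars.
12 (basic form) + 2 (link) + 1 (introduction) = 15.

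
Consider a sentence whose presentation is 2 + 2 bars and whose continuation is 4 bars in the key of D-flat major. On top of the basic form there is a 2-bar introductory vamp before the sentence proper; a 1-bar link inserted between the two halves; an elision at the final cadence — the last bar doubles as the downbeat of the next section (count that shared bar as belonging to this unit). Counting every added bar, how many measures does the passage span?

11 measures

Basic sentence: 2 + 2 + 4 = 8 bars.
8 (basic form) + 2 (introduction) + 1 (link) = 11.
The elision shares a bar with the next section but does not change this unit's count.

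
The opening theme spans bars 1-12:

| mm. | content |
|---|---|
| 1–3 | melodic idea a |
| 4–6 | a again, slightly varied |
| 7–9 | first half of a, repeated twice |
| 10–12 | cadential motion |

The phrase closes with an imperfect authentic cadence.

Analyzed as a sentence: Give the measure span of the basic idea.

The presentation of a sentence is the basic idea (mm. 1–3) plus its repetition (bars 4–6); the basic idea is therefore mm. 1–3.

measures 1–3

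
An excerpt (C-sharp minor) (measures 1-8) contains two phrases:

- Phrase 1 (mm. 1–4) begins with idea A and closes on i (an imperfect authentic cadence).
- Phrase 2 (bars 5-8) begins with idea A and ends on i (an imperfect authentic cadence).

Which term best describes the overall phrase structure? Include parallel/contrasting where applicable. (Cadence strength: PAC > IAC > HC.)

repeated phrase

Both phrases have the same opening (A) and the same cadence (imperfect authentic cadence): the second is a restatement, not a consequent, so this is a repeated phrase rather than a period.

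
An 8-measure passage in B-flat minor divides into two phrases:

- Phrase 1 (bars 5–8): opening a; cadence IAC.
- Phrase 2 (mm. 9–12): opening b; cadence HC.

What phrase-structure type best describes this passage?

phrase group

The second phrase closes with a half cadence, which is not stronger than the first phrase's imperfect authentic cadence; without a weak→strong cadential pair there is no antecedent–consequent relationship, so this is a phrase group rather than a period.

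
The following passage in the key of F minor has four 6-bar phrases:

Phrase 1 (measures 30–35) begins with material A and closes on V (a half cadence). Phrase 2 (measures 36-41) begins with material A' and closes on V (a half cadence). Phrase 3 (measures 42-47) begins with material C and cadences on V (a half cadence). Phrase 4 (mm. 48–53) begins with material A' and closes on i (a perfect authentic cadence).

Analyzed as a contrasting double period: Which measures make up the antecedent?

In a double period the four phrases pair into a large antecedent (phrases 1–2, ending half cadence) and a large consequent (phrases 3–4, ending perfect authentic cadence). The antecedent spans measures 30-41.

measures 30–41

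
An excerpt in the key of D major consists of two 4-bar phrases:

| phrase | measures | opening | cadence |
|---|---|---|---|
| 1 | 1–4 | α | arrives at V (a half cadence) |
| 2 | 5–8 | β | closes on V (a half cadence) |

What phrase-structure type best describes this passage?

phrase group

The second phrase closes with a half cadence, which is not stronger than the first phrase's half cadence; without a weak→strong cadential pair there is no antecedent–consequent relationship, so this is a phrase group rather than a period.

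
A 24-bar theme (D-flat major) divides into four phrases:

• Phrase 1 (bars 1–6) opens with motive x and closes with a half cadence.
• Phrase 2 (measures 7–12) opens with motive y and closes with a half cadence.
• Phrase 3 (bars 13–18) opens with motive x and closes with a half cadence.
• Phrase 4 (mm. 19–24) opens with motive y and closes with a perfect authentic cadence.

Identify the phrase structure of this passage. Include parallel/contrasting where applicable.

parallel double period

Four phrases in two halves: the first half (mm. 1–12) ends with a half cadence, the second (measures 13–24) with a perfect authentic cadence — a large antecedent–consequent pair, i.e. a double period.
Phrase 3 begins with the same material as phrase 1, making it parallel.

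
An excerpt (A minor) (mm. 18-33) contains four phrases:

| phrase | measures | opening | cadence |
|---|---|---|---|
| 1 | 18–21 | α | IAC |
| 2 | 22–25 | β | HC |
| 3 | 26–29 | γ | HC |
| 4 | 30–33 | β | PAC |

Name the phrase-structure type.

contrasting double period

Four phrases in two halves: the first half (measures 18–25) ends with a half cadence, the second (measures 26-33) with a perfect authentic cadence — a large antecedent–consequent pair, i.e. a double period.
Phrase 3 begins with different material from phrase 1, making it contrasting.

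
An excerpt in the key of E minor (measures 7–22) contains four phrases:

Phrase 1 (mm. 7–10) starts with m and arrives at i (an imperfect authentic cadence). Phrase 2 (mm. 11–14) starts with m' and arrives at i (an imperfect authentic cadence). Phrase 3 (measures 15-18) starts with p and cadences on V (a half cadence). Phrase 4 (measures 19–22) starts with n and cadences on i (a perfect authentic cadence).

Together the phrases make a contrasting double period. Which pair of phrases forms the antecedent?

In a double period the first pair of phrases (ending imperfect authentic cadence) is the large antecedent and the second pair (ending perfect authentic cadence) is the large consequent; the antecedent is phrases 1 and 2.

phrases 1 and 2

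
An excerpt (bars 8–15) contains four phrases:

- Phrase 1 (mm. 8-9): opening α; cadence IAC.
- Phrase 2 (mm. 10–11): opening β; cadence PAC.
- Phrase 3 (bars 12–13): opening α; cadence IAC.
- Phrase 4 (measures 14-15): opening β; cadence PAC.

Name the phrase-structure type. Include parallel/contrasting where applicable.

repeated period

The cadence pattern IAC–PAC–IAC–PAC is weak–strong twice, and phrases 3–4 restate phrases 1–2: a period heard twice, not a double period (which would end weakly at phrase 2).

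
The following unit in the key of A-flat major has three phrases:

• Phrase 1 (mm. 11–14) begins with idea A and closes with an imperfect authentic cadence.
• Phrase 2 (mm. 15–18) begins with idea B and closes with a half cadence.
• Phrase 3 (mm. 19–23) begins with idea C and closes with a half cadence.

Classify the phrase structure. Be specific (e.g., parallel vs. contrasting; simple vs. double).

The final phrase closes with a half cadence, which is not stronger than the preceding half cadence; the 3 phrases lack an overall antecedent–consequent design and so form a phrase group.

phrase group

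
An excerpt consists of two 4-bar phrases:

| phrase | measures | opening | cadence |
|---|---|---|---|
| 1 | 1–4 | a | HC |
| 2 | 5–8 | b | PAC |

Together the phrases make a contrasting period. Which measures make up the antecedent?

The phrase ending with the weaker cadence (half cadence) is the antecedent; the one ending more conclusively (perfect authentic cadence) is the consequent. The antecedent is measures 1–4.

measures 1–4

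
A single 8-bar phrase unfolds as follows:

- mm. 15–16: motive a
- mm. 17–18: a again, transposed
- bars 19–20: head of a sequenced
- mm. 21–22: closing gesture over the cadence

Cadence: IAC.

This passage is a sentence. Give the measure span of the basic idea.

measures 15–16

The presentation of a sentence is the basic idea (bars 15-16) plus its repetition (bars 17–18); the basic idea is therefore mm. 15–16.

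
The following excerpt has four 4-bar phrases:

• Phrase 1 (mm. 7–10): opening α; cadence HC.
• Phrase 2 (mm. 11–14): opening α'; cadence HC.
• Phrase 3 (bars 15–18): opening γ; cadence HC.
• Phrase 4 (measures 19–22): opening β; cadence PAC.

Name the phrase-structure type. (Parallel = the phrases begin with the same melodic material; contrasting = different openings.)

contrasting double period

Four phrases in two halves: the first half (bars 7–14) ends with a half cadence, the second (mm. 15-22) with a perfect authentic cadence — a large antecedent–consequent pair, i.e. a double period.
Phrase 3 begins with different material from phrase 1, making it contrasting.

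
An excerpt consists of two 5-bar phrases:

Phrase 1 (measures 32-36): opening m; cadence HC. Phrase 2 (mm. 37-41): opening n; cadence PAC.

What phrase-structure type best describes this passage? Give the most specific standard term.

contrasting period

Phrase 1 ends with a half cadence (weaker) and phrase 2 with a perfect authentic cadence (stronger): antecedent + consequent = a period.
The two phrases open with different material (m / n), so the period is contrasting.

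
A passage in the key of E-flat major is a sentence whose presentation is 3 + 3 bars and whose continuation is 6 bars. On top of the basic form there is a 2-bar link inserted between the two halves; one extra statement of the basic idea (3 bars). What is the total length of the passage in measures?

Basic sentence: 3 + 3 + 6 = 12 bars.
12 (basic form) + 2 (link) + 3 (extra statement) = 17.

17 measures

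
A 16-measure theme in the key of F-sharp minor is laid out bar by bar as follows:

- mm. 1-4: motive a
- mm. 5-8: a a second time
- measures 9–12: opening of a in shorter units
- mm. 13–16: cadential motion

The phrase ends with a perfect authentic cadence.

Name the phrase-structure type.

Basic idea (mm. 1–4) + its repetition (mm. 5–8) form the presentation; fragmentation and cadence (mm. 9–16) form the continuation — the 16-bar whole is a sentence.

sentence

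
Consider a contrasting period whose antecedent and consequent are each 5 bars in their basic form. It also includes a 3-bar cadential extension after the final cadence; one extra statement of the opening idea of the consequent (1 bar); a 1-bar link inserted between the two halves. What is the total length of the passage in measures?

Basic contrasting period: 5 + 5 = 10 bars.
10 (basic form) + 3 (cadential extension) + 1 (extra statement) + 1 (link) = 15.

15 measures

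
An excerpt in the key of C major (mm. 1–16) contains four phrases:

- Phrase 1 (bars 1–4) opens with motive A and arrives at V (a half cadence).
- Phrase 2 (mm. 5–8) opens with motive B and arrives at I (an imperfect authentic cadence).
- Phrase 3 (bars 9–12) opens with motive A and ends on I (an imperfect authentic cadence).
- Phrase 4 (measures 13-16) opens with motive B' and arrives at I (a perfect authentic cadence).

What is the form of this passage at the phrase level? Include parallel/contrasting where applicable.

Four phrases in two halves: the first half (mm. 1–8) ends with an imperfect authentic cadence, the second (mm. 9–16) with a perfect authentic cadence — a large antecedent–consequent pair, i.e. a double period.
Phrase 3 begins with the same material as phrase 1, making it parallel.

parallel double period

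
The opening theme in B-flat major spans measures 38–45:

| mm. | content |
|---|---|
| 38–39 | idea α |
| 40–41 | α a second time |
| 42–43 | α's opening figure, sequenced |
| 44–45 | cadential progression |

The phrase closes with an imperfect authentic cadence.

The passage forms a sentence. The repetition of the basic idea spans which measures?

measures 40–41

The presentation of a sentence is the basic idea (measures 38–39) plus its repetition (bars 40-41); the repetition of the basic idea is therefore mm. 40–41.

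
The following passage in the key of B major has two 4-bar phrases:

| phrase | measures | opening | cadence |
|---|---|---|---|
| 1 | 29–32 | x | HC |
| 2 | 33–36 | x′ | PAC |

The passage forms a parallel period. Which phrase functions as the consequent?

phrase 2

The phrase ending with the weaker cadence (half cadence) is the antecedent; the one ending more conclusively (perfect authentic cadence) is the consequent. The consequent is phrase 2.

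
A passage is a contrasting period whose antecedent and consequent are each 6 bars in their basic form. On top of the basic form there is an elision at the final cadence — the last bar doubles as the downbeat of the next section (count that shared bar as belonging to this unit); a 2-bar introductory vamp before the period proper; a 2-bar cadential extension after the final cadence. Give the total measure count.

16 measures

Basic contrasting period: 6 + 6 = 12 bars.
12 (basic form) + 2 (introduction) + 2 (cadential extension) = 16.
The elision shares a bar with the next section but does not change this unit's count.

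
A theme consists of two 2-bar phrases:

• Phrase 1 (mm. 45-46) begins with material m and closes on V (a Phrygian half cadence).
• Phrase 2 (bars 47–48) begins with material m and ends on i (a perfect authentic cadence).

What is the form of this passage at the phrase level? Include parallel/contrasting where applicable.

parallel period

Phrase 1 ends with a Phrygian half cadence (weaker) and phrase 2 with a perfect authentic cadence (stronger): antecedent + consequent = a period.
The two phrases open with the same material (m / m), so the period is parallel.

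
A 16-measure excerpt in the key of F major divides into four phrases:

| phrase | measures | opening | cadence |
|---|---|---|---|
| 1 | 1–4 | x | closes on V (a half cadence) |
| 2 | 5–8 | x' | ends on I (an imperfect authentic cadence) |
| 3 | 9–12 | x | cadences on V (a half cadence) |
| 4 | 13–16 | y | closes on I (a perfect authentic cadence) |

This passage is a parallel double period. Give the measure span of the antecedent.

In a double period the four phrases pair into a large antecedent (phrases 1–2, ending imperfect authentic cadence) and a large consequent (phrases 3–4, ending perfect authentic cadence). The antecedent spans bars 1-8.

measures 1–8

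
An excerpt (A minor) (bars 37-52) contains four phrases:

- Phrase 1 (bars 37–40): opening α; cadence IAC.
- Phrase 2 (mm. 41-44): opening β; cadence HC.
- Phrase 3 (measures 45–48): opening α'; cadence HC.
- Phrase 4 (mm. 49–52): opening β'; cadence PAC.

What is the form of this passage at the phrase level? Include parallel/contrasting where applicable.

parallel double period

Four phrases in two halves: the first half (mm. 37–44) ends with a half cadence, the second (measures 45–52) with a perfect authentic cadence — a large antecedent–consequent pair, i.e. a double period.
Phrase 3 begins with the same material as phrase 1, making it parallel.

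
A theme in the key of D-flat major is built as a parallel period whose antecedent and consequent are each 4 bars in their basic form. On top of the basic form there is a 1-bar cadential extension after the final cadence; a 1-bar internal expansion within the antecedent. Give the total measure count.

10 measures

Basic parallel period: 4 + 4 = 8 bars.
8 (basic form) + 1 (cadential extension) + 1 (internal expansion) = 10.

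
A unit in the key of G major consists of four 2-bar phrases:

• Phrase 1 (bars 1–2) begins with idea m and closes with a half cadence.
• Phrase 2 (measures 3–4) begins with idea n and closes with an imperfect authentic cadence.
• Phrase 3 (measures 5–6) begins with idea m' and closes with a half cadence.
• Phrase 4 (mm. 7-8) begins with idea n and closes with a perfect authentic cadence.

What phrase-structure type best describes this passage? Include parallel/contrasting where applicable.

parallel double period

Four phrases in two halves: the first half (mm. 1-4) ends with an imperfect authentic cadence, the second (mm. 5–8) with a perfect authentic cadence — a large antecedent–consequent pair, i.e. a double period.
Phrase 3 begins with the same material as phrase 1, making it parallel.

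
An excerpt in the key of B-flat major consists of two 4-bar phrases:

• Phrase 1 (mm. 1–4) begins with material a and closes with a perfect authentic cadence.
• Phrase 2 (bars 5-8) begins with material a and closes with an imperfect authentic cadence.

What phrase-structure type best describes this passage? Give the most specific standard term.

phrase group

The second phrase closes with an imperfect authentic cadence, which is not stronger than the first phrase's perfect authentic cadence; without a weak→strong cadential pair there is no antecedent–consequent relationship, so this is a phrase group rather than a period.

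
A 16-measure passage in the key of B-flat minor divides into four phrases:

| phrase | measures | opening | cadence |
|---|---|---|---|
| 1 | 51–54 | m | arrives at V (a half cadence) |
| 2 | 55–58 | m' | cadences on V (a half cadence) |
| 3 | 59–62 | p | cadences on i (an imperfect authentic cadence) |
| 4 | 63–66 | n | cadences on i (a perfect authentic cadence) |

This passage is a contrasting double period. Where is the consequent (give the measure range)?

measures 59–66

In a double period the four phrases pair into a large antecedent (phrases 1–2, ending half cadence) and a large consequent (phrases 3–4, ending perfect authentic cadence). The consequent spans mm. 59–66.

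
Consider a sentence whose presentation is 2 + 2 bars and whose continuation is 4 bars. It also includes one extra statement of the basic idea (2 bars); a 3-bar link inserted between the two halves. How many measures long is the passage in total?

Basic sentence: 2 + 2 + 4 = 8 bars.
8 (basic form) + 2 (extra statement) + 3 (link) = 13.

13 measures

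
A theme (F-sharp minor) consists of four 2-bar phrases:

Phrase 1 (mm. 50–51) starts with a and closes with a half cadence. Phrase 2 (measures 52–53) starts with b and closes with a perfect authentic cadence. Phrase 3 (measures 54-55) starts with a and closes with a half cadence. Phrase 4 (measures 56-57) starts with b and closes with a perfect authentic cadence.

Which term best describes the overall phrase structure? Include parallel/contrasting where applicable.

repeated period

The cadence pattern HC–PAC–HC–PAC is weak–strong twice, and phrases 3–4 restate phrases 1–2: a period heard twice, not a double period (which would end weakly at phrase 2).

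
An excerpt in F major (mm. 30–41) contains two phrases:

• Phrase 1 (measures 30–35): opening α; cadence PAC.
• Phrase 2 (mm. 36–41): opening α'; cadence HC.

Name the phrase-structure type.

phrase group

The second phrase closes with a half cadence, which is not stronger than the first phrase's perfect authentic cadence; without a weak→strong cadential pair there is no antecedent–consequent relationship, so this is a phrase group rather than a period.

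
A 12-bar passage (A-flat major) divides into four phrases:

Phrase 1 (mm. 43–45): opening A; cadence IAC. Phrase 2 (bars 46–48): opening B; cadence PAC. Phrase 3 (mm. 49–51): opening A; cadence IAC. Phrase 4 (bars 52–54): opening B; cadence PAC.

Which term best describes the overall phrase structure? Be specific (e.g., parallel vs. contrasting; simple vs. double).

repeated period

The cadence pattern IAC–PAC–IAC–PAC is weak–strong twice, and phrases 3–4 restate phrases 1–2: a period heard twice, not a double period (which would end weakly at phrase 2).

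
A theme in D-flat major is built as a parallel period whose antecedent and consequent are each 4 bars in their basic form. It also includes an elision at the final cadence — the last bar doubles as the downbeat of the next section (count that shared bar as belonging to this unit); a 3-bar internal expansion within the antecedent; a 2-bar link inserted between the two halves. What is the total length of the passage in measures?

13 measures

Basic parallel period: 4 + 4 = 8 bars.
8 (basic form) + 3 (internal expansion) + 2 (link) = 13.
The elision shares a bar with the next section but does not change this unit's count.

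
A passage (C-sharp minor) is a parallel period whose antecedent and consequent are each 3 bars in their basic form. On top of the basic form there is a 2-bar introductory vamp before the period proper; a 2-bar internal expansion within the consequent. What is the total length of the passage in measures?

10 measures

Basic parallel period: 3 + 3 = 6 bars.
6 (basic form) + 2 (introduction) + 2 (internal expansion) = 10.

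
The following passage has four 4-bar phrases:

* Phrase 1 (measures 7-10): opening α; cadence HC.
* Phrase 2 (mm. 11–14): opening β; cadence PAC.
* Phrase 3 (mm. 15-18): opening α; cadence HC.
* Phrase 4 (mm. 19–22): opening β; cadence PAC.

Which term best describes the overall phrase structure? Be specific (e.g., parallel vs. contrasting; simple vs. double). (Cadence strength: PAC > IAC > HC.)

repeated period

The cadence pattern HC–PAC–HC–PAC is weak–strong twice, and phrases 3–4 restate phrases 1–2: a period heard twice, not a double period (which would end weakly at phrase 2).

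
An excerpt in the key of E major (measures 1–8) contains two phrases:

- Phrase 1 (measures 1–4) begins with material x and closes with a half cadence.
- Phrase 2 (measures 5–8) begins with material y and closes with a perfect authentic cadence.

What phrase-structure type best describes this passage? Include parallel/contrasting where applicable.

contrasting period

Phrase 1 ends with a half cadence (weaker) and phrase 2 with a perfect authentic cadence (stronger): antecedent + consequent = a period.
The two phrases open with different material (x / y), so the period is contrasting.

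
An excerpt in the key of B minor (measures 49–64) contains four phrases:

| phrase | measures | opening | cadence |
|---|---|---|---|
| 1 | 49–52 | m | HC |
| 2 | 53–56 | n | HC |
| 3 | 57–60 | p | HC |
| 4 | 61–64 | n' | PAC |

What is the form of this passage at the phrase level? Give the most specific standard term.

Four phrases in two halves: the first half (mm. 49-56) ends with a half cadence, the second (bars 57-64) with a perfect authentic cadence — a large antecedent–consequent pair, i.e. a double period.
Phrase 3 begins with different material from phrase 1, making it contrasting.

contrasting double period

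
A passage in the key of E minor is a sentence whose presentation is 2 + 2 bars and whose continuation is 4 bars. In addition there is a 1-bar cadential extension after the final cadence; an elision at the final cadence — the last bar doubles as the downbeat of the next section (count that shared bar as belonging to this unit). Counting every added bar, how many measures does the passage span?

Basic sentence: 2 + 2 + 4 = 8 bars.
8 (basic form) + 1 (cadential extension) = 9.
The elision shares a bar with the next section but does not change this unit's count.

9 measures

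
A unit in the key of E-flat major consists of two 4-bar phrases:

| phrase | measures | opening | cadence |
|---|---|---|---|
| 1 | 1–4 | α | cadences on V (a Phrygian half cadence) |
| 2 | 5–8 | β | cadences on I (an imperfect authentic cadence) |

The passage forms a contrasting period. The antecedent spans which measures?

The antecedent is the phrase ending with the weaker cadence (Phrygian half cadence, phrase 1) and the consequent the one ending more conclusively (imperfect authentic cadence, phrase 2); the antecedent is mm. 1–4.

measures 1–4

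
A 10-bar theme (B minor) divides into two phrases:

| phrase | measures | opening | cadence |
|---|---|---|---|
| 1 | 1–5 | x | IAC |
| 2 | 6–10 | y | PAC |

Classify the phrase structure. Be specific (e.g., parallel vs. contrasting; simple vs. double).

contrasting period

Phrase 1 ends with an imperfect authentic cadence (weaker) and phrase 2 with a perfect authentic cadence (stronger): antecedent + consequent = a period.
The two phrases open with different material (x / y), so the period is contrasting.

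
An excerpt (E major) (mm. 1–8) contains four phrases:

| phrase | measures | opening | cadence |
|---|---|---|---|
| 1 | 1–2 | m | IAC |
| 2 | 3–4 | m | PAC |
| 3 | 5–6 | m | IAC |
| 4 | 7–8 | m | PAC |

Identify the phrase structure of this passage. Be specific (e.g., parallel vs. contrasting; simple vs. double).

The cadence pattern IAC–PAC–IAC–PAC is weak–strong twice, and phrases 3–4 restate phrases 1–2: a period heard twice, not a double period (which would end weakly at phrase 2).

repeated period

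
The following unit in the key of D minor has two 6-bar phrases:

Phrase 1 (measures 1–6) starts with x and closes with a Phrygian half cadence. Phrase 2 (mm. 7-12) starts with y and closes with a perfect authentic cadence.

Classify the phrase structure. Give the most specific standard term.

Phrase 1 ends with a Phrygian half cadence (weaker) and phrase 2 with a perfect authentic cadence (stronger): antecedent + consequent = a period.
The two phrases open with different material (x / y), so the period is contrasting.

contrasting period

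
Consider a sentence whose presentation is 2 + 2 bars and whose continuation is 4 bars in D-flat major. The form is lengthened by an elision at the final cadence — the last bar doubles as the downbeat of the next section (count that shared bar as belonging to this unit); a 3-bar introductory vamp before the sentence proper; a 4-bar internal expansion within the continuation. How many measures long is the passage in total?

Basic sentence: 2 + 2 + 4 = 8 bars.
8 (basic form) + 3 (introduction) + 4 (internal expansion) = 15.
The elision shares a bar with the next section but does not change this unit's count.

15 measures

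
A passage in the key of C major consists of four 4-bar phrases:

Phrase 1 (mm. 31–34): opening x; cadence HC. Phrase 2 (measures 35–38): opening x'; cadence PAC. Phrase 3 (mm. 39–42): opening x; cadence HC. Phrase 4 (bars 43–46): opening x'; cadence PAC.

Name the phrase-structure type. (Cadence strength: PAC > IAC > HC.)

repeated period

The cadence pattern HC–PAC–HC–PAC is weak–strong twice, and phrases 3–4 restate phrases 1–2: a period heard twice, not a double period (which would end weakly at phrase 2).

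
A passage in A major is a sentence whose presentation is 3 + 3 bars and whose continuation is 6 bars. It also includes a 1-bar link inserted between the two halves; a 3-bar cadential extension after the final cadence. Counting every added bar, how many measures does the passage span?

16 measures

Basic sentence: 3 + 3 + 6 = 12 bars.
12 (basic form) + 1 (link) + 3 (cadential extension) = 16.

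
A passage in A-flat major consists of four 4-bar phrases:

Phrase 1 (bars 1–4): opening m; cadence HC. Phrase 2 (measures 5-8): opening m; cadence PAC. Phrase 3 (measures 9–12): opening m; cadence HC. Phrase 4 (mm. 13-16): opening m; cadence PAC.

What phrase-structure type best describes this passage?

repeated period

The cadence pattern HC–PAC–HC–PAC is weak–strong twice, and phrases 3–4 restate phrases 1–2: a period heard twice, not a double period (which would end weakly at phrase 2).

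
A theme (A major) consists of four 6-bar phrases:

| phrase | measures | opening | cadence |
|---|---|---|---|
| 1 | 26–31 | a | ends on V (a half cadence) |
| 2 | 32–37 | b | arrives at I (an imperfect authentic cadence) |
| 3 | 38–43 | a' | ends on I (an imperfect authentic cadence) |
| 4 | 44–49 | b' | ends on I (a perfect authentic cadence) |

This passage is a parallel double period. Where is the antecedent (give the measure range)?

measures 26–37

In a double period the four phrases pair into a large antecedent (phrases 1–2, ending imperfect authentic cadence) and a large consequent (phrases 3–4, ending perfect authentic cadence). The antecedent spans bars 26–37.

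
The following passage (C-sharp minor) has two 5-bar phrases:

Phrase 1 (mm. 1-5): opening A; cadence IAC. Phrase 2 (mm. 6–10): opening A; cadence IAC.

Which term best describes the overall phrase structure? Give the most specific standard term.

repeated phrase

Both phrases have the same opening (A) and the same cadence (imperfect authentic cadence): the second is a restatement, not a consequent, so this is a repeated phrase rather than a period.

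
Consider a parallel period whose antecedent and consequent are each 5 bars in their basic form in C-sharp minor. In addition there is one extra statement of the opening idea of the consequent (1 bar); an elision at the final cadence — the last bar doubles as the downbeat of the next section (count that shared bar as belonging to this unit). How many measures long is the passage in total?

11 measures

Basic parallel period: 5 + 5 = 10 bars.
10 (basic form) + 1 (extra statement) = 11.
The elision shares a bar with the next section but does not change this unit's count.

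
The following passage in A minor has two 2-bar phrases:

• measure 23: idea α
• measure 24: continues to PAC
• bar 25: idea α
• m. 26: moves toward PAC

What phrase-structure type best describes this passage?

Both phrases have the same opening (α) and the same cadence (perfect authentic cadence): the second is a restatement, not a consequent, so this is a repeated phrase rather than a period.

repeated phrase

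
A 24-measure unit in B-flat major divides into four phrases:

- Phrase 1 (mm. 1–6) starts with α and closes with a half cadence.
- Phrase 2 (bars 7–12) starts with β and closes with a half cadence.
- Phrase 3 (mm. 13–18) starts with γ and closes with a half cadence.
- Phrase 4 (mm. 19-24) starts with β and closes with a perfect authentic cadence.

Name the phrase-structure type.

contrasting double period

Four phrases in two halves: the first half (mm. 1-12) ends with a half cadence, the second (mm. 13-24) with a perfect authentic cadence — a large antecedent–consequent pair, i.e. a double period.
Phrase 3 begins with different material from phrase 1, making it contrasting.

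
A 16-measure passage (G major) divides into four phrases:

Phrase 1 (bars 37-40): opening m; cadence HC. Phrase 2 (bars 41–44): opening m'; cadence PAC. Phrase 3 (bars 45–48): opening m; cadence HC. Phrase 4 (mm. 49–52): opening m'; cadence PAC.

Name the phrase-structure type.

The cadence pattern HC–PAC–HC–PAC is weak–strong twice, and phrases 3–4 restate phrases 1–2: a period heard twice, not a double period (which would end weakly at phrase 2).

repeated period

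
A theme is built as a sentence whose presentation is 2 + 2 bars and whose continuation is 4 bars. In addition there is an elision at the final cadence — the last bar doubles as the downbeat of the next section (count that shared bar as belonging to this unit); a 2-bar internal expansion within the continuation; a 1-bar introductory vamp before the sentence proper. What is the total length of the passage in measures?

Basic sentence: 2 + 2 + 4 = 8 bars.
8 (basic form) + 2 (internal expansion) + 1 (introduction) = 11.
The elision shares a bar with the next section but does not change this unit's count.

11 measures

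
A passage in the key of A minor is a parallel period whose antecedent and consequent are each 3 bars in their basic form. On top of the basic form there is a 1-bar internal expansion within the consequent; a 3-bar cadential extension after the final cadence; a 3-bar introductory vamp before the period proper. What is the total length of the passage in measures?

13 measures

Basic parallel period: 3 + 3 = 6 bars.
6 (basic form) + 1 (internal expansion) + 3 (cadential extension) + 3 (introduction) = 13.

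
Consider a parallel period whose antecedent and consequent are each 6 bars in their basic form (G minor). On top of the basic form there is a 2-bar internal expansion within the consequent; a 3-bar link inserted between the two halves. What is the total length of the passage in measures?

17 measures

Basic parallel period: 6 + 6 = 12 bars.
12 (basic form) + 2 (internal expansion) + 3 (link) = 17.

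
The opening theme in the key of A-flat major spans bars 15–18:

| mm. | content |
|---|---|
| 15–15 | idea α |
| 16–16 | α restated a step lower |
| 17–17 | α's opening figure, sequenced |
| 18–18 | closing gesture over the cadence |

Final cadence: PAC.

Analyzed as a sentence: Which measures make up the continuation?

After the presentation (mm. 15-16), the continuation covers the fragmentation through the cadence: measures 17–18.

measures 17–18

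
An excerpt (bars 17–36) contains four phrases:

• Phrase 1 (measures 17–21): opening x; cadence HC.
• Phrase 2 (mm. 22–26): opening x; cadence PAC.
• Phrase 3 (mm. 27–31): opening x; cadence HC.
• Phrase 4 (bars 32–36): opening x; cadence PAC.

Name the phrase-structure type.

The cadence pattern HC–PAC–HC–PAC is weak–strong twice, and phrases 3–4 restate phrases 1–2: a period heard twice, not a double period (which would end weakly at phrase 2).

repeated period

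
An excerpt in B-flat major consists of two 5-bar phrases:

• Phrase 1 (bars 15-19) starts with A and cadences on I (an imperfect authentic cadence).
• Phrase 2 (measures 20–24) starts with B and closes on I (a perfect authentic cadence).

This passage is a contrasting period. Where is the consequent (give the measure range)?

The antecedent is the phrase ending with the weaker cadence (imperfect authentic cadence, phrase 1) and the consequent the one ending more conclusively (perfect authentic cadence, phrase 2); the consequent is bars 20-24.

measures 20–24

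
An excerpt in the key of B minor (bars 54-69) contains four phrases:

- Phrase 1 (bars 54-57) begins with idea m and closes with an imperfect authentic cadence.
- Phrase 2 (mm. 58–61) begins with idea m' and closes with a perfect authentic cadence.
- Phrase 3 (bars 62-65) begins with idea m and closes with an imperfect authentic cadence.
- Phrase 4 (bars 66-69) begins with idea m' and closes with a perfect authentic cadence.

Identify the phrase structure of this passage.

repeated period

The cadence pattern IAC–PAC–IAC–PAC is weak–strong twice, and phrases 3–4 restate phrases 1–2: a period heard twice, not a double period (which would end weakly at phrase 2).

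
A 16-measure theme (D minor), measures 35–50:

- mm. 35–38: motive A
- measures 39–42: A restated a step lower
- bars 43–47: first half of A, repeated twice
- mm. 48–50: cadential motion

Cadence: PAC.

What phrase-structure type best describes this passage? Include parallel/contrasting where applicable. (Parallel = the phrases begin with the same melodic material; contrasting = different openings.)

Basic idea (mm. 35–38) + its repetition (mm. 39-42) form the presentation; fragmentation and cadence (bars 43-50) form the continuation — the 16-bar whole is a sentence.

sentence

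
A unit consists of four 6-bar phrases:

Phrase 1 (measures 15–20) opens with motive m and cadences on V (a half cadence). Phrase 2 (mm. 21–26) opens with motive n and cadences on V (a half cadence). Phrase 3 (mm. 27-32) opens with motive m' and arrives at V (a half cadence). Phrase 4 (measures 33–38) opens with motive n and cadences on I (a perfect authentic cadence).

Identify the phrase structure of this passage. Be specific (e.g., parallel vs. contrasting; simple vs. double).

parallel double period

Four phrases in two halves: the first half (mm. 15–26) ends with a half cadence, the second (bars 27–38) with a perfect authentic cadence — a large antecedent–consequent pair, i.e. a double period.
Phrase 3 begins with the same material as phrase 1, making it parallel.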